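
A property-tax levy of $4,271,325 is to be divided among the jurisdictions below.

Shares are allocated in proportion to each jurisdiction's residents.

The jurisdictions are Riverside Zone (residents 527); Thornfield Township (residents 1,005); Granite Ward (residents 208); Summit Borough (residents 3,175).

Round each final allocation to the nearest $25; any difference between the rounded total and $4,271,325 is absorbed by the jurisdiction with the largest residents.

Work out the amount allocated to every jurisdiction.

Sum of residents: 4,915.
Raw shares: Riverside Zone 527/4,915 × $4,271,325 = 457,983.37; Thornfield Township 1,005/4,915 × $4,271,325 = 873,383.85; Granite Ward 208/4,915 × $4,271,325 = 180,760.04; Summit Borough 3,175/4,915 × $4,271,325 = 2,759,197.74.
After rounding ($25): Riverside Zone $457,975; Thornfield Township $873,375; Granite Ward $180,750; Summit Borough $2,759,200. Sum = $4,271,300.
Difference $4,271,325 − $4,271,300 = +$25 applied to largest residents (Summit Borough): Summit Borough becomes $2,759,225.

Riverside Zone: $457,975; Thornfield Township: $873,375; Granite Ward: $180,750; Summit Borough: $2,759,225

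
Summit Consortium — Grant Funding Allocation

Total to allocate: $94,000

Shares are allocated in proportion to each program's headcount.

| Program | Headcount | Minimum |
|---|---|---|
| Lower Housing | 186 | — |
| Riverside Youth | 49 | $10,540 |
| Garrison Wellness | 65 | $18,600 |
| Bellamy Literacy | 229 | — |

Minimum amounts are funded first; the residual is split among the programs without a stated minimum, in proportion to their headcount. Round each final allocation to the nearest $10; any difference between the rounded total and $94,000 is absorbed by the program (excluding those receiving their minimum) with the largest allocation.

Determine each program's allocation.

Guaranteed amounts: Riverside Youth $10,540; Garrison Wellness $18,600. Remaining pool $64,860.
Remaining pool split over remaining headcount 415: Lower Housing 29,069.78 → $29,070; Bellamy Literacy 35,790.22 → $35,790.

Lower Housing: $29,070 · Riverside Youth: $10,540 · Garrison Wellness: $18,600 · Bellamy Literacy: $35,790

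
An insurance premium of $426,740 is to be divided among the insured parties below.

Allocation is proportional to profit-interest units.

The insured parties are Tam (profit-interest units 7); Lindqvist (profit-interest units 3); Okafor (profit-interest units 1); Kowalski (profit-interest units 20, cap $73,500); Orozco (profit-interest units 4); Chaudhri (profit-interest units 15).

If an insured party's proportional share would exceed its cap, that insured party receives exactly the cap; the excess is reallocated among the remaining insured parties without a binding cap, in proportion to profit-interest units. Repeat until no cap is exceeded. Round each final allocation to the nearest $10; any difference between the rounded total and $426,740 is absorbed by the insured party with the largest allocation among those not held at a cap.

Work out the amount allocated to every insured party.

Tam: $82,420; Lindqvist: $35,320; Okafor: $11,770; Kowalski: $73,500; Orozco: $47,100; Chaudhri: $176,630

Total profit-interest units = 50.
Proportional shares (ignoring caps): Tam 59,743.60; Lindqvist 25,604.40; Okafor 8,534.80; Kowalski 170,696.00; Orozco 34,139.20; Chaudhri 128,022.00.
Capped: Kowalski ($73,500); balance $353,240 reallocated over remaining profit-interest units 30.
Redistributed shares: Tam 82,422.67 → $82,420; Lindqvist 35,324.00 → $35,320; Okafor 11,774.67 → $11,770; Orozco 47,098.67 → $47,100; Chaudhri 176,620.00 → $176,620.
Rounding difference +$10 applied to Chaudhri → $176,630.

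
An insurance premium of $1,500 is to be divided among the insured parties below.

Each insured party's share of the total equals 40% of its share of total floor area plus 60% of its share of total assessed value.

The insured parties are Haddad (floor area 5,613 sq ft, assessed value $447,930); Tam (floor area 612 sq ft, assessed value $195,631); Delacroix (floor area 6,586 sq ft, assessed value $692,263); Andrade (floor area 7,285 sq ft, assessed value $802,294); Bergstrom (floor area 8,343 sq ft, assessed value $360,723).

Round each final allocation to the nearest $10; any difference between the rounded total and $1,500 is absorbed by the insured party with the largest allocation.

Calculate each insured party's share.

Totals — floor area 28,439, assessed value 2,498,841.
Composite weights (40% floor area + 60% assessed value): Haddad 0.1865; Tam 0.0556; Delacroix 0.2589; Andrade 0.2951; Bergstrom 0.2040.
Proportional shares: Haddad 279.75; Tam 83.37; Delacroix 388.28; Andrade 442.66; Bergstrom 305.94.
At nearest $10: Haddad $280; Tam $80; Delacroix $390; Andrade $440; Bergstrom $310. Sum = $1,500.
Rounded total matches; no reconciliation needed.

Haddad: $280 | Tam: $80 | Delacroix: $390 | Andrade: $440 | Bergstrom: $310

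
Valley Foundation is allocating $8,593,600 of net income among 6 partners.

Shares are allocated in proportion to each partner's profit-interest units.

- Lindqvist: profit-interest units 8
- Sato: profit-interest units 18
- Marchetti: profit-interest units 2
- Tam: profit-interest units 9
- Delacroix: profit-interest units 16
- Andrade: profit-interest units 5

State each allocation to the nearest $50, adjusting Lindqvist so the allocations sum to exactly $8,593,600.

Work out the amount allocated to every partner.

Lindqvist: $1,185,250 | Sato: $2,667,000 | Marchetti: $296,350 | Tam: $1,333,500 | Delacroix: $2,370,650 | Andrade: $740,850

Combined profit-interest units = 58.
Raw shares: Lindqvist 8/58 × $8,593,600 = 1,185,324.14; Sato 18/58 × $8,593,600 = 2,666,979.31; Marchetti 2/58 × $8,593,600 = 296,331.03; Tam 9/58 × $8,593,600 = 1,333,489.66; Delacroix 16/58 × $8,593,600 = 2,370,648.28; Andrade 5/58 × $8,593,600 = 740,827.59.
Rounded to nearest $50: Lindqvist $1,185,300; Sato $2,667,000; Marchetti $296,350; Tam $1,333,500; Delacroix $2,370,650; Andrade $740,850. Sum = $8,593,650.
Difference $8,593,600 − $8,593,650 = −$50 applied to Lindqvist: Lindqvist becomes $1,185,250.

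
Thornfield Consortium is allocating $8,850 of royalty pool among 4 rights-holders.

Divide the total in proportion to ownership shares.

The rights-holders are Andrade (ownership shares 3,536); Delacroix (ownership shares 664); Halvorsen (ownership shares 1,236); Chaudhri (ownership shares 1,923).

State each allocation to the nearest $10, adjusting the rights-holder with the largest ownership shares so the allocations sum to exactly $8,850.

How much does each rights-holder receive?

Total ownership shares = 3,536 + 664 + 1,236 + 1,923 = 7,359.
Raw shares: Andrade 4,252.43; Delacroix 798.53; Halvorsen 1,486.42; Chaudhri 2,312.62.
After rounding ($10): Andrade $4,250; Delacroix $800; Halvorsen $1,490; Chaudhri $2,310. Sum = $8,850.
Rounded total matches; no reconciliation needed.

Andrade: $4,250 · Delacroix: $800 · Halvorsen: $1,490 · Chaudhri: $2,310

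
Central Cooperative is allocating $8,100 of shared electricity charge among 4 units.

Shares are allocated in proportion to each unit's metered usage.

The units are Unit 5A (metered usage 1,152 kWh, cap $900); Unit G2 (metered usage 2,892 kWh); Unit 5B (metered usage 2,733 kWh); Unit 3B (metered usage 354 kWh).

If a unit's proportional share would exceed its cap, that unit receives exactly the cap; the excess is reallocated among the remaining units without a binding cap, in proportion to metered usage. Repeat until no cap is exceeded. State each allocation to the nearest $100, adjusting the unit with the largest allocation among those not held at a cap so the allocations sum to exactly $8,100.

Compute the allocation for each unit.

Metered usage total: 7,131.
Pro-rata shares before constraints: Unit 5A 1,308.54; Unit G2 3,284.98; Unit 5B 3,104.38; Unit 3B 402.10.
Cap binds for Unit 5A ($900); residual $7,200 reallocated over remaining metered usage 5,979.
Remaining shares: Unit G2 3,482.59 → $3,500; Unit 5B 3,291.12 → $3,300; Unit 3B 426.29 → $400.

Unit 5A: $900 · Unit G2: $3,500 · Unit 5B: $3,300 · Unit 3B: $400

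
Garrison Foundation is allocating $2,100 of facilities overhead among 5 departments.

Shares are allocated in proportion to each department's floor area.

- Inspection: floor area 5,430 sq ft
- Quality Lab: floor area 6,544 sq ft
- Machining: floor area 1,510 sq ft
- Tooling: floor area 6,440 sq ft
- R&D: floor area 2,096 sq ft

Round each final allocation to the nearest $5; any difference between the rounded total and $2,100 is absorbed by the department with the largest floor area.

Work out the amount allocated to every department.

Inspection: $520 · Quality Lab: $620 · Machining: $145 · Tooling: $615 · R&D: $200

Combined floor area = 22,020.
Proportional shares: Inspection 5,430/22,020 × $2,100 = 517.85; Quality Lab 6,544/22,020 × $2,100 = 624.09; Machining 1,510/22,020 × $2,100 = 144.01; Tooling 6,440/22,020 × $2,100 = 614.17; R&D 2,096/22,020 × $2,100 = 199.89.
After rounding ($5): Inspection $520; Quality Lab $625; Machining $145; Tooling $615; R&D $200. Sum = $2,105.
Difference $2,100 − $2,105 = −$5 applied to largest floor area (Quality Lab): Quality Lab becomes $620.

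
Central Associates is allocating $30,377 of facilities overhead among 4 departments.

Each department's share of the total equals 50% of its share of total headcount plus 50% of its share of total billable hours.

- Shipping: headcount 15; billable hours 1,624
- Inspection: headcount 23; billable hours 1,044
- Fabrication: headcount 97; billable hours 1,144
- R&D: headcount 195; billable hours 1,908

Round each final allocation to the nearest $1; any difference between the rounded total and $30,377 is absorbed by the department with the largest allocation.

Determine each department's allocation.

Headcount total 330; billable hours total 5,720.
Blended shares (50% headcount + 50% billable hours): Shipping 0.1647; Inspection 0.1261; Fabrication 0.2470; R&D 0.4622.
Unrounded shares: Shipping 5,002.65; Inspection 3,830.76; Fabrication 7,502.20; R&D 14,041.40.
At nearest $1: Shipping $5,003; Inspection $3,831; Fabrication $7,502; R&D $14,041. Sum = $30,377.
Rounded total matches; no reconciliation needed.

Shipping: $5,003 | Inspection: $3,831 | Fabrication: $7,502 | R&D: $14,041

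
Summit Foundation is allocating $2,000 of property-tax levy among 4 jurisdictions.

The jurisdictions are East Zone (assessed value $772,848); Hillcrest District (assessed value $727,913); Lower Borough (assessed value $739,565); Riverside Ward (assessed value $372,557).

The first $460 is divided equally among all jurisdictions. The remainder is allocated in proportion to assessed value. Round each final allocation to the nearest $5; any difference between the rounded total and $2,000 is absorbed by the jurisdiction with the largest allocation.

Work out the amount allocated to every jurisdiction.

Equal tier: $460 ÷ 4 = $115 apiece.
Remainder $1,540 by assessed value (total 2,612,883): East Zone 455.51 → $455; Hillcrest District 429.02 → $430; Lower Borough 435.89 → $435; Riverside Ward 219.58 → $220.
Totals: East Zone $115 + $455 = $570; Hillcrest District $115 + $430 = $545; Lower Borough $115 + $435 = $550; Riverside Ward $115 + $220 = $335.

East Zone: $570 | Hillcrest District: $545 | Lower Borough: $550 | Riverside Ward: $335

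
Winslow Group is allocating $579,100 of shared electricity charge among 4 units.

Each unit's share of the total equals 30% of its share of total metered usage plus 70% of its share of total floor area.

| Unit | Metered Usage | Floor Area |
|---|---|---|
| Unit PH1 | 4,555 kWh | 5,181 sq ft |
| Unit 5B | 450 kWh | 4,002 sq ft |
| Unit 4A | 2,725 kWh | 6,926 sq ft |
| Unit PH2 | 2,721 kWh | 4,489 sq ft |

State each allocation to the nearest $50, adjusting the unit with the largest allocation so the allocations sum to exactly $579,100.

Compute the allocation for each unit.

Unit PH1: $177,700 · Unit 5B: $86,250 · Unit 4A: $181,550 · Unit PH2: $133,600

Totals — metered usage 10,451, floor area 20,598.
Combined weights (30% metered usage + 70% floor area): Unit PH1 0.3068; Unit 5B 0.1489; Unit 4A 0.3136; Unit PH2 0.2307.
Unrounded shares: Unit PH1 177,681.51; Unit 5B 86,240.10; Unit 4A 181,602.60; Unit PH2 133,575.79.
Rounded to nearest $50: Unit PH1 $177,700; Unit 5B $86,250; Unit 4A $181,600; Unit PH2 $133,600. Sum = $579,150.
Difference $579,100 − $579,150 = −$50 applied to largest allocation (Unit 4A): Unit 4A becomes $181,550.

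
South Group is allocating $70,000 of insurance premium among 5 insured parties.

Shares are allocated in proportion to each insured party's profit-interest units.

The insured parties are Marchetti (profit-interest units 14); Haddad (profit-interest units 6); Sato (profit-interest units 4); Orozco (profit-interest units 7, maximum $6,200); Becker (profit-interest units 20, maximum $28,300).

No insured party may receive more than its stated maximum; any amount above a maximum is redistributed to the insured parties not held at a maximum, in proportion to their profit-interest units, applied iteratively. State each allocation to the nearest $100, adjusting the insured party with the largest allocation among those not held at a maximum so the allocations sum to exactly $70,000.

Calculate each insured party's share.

Marchetti: $20,700 · Haddad: $8,900 · Sato: $5,900 · Orozco: $6,200 · Becker: $28,300

Combined profit-interest units = 51.
Proportional shares (ignoring caps): Marchetti 19,215.69; Haddad 8,235.29; Sato 5,490.20; Orozco 9,607.84; Becker 27,450.98.
Held at cap: Orozco ($6,200); residual $63,800 reallocated over remaining profit-interest units 44.
Held at cap: Becker ($28,300); residual $35,500 reallocated over remaining profit-interest units 24.
Remaining shares: Marchetti 20,708.33 → $20,700; Haddad 8,875.00 → $8,900; Sato 5,916.67 → $5,900.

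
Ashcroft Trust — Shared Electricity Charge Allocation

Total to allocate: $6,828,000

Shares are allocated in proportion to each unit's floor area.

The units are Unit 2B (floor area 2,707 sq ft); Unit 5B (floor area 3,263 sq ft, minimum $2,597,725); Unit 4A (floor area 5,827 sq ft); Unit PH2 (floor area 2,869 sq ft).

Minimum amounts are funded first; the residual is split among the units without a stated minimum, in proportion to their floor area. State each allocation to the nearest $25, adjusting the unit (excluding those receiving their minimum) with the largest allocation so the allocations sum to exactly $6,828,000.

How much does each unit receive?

Guaranteed amounts: Unit 5B $2,597,725. Residual $4,230,275.
Residual split over remaining floor area 11,403: Unit 2B 1,004,240.50 → $1,004,250; Unit 4A 2,161,695.38 → $2,161,700; Unit PH2 1,064,339.12 → $1,064,350.
Rounding difference −$25 applied to Unit 4A → $2,161,675.

Unit 2B: $1,004,250 · Unit 5B: $2,597,725 · Unit 4A: $2,161,675 · Unit PH2: $1,064,350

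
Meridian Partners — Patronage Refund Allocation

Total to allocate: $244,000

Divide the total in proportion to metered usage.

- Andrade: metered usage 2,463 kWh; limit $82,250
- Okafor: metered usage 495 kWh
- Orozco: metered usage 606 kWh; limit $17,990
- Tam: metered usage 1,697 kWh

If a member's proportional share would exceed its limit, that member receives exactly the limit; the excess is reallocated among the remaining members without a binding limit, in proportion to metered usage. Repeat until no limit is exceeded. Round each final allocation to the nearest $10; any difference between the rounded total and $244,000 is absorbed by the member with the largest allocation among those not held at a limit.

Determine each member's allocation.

Sum of metered usage: 5,261.
Unconstrained shares: Andrade 114,231.51; Okafor 22,957.61; Orozco 28,105.68; Tam 78,705.19.
Cap binds for Andrade ($82,250), Orozco ($17,990); residual $143,760 reallocated over remaining metered usage 2,192.
Remaining shares: Okafor 32,464.05 → $32,460; Tam 111,295.95 → $111,300.

Andrade: $82,250; Okafor: $32,460; Orozco: $17,990; Tam: $111,300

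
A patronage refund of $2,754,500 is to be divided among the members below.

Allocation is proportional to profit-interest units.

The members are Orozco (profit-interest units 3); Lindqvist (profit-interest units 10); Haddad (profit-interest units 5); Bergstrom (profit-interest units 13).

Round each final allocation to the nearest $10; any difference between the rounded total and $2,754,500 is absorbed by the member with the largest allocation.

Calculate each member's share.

Combined profit-interest units = 31.
Unrounded shares: Orozco 3/31 × $2,754,500 = 266,564.52; Lindqvist 10/31 × $2,754,500 = 888,548.39; Haddad 5/31 × $2,754,500 = 444,274.19; Bergstrom 13/31 × $2,754,500 = 1,155,112.90.
After rounding ($10): Orozco $266,560; Lindqvist $888,550; Haddad $444,270; Bergstrom $1,155,110. Sum = $2,754,490.
Difference $2,754,500 − $2,754,490 = +$10 applied to largest allocation (Bergstrom): Bergstrom becomes $1,155,120.

Orozco: $266,560; Lindqvist: $888,550; Haddad: $444,270; Bergstrom: $1,155,120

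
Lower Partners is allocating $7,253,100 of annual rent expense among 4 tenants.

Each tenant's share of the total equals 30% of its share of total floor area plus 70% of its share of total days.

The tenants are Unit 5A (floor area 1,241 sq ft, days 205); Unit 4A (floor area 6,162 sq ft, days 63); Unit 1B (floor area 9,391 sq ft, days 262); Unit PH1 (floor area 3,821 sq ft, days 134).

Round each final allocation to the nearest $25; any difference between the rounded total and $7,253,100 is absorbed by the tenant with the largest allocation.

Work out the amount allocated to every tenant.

Unit 5A: $1,698,500 | Unit 4A: $1,132,125 | Unit 1B: $2,994,550 | Unit PH1: $1,427,925

Floor area total 20,615; days total 664.
Combined weights (30% floor area + 70% days): Unit 5A 0.2342; Unit 4A 0.1561; Unit 1B 0.4129; Unit PH1 0.1969.
Proportional shares: Unit 5A 1,698,488.33; Unit 4A 1,132,123.55; Unit 1B 2,994,568.86; Unit PH1 1,427,919.26.
After rounding ($25): Unit 5A $1,698,500; Unit 4A $1,132,125; Unit 1B $2,994,575; Unit PH1 $1,427,925. Sum = $7,253,125.
Difference $7,253,100 − $7,253,125 = −$25 applied to largest allocation (Unit 1B): Unit 1B becomes $2,994,550.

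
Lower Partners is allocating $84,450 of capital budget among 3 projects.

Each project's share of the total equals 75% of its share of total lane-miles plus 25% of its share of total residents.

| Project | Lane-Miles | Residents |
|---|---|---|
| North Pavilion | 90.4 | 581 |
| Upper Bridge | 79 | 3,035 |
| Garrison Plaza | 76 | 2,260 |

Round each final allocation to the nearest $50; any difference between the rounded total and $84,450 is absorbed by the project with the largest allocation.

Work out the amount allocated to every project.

North Pavilion: $25,400; Upper Bridge: $31,300; Garrison Plaza: $27,750

Lane-miles total 245.4; residents total 5,876.
Composite weights (75% lane-miles + 25% residents): North Pavilion 0.3010; Upper Bridge 0.3706; Garrison Plaza 0.3284.
Unrounded shares: North Pavilion 25,419.69; Upper Bridge 31,294.59; Garrison Plaza 27,735.72.
After rounding ($50): North Pavilion $25,400; Upper Bridge $31,300; Garrison Plaza $27,750. Sum = $84,450.
Rounded total matches; no reconciliation needed.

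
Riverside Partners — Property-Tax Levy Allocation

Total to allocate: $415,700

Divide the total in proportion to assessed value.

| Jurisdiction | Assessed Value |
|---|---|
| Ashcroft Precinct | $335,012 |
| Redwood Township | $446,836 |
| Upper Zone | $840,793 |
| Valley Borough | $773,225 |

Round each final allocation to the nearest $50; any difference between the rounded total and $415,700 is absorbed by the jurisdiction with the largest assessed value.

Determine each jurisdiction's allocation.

Ashcroft Precinct: $58,150 | Redwood Township: $77,550 | Upper Zone: $145,850 | Valley Borough: $134,150

Combined assessed value = 335,012 + 446,836 + 840,793 + 773,225 = 2,395,866.
Unrounded shares: Ashcroft Precinct 58,126.99; Redwood Township 77,529.26; Upper Zone 145,883.64; Valley Borough 134,160.10.
After rounding ($50): Ashcroft Precinct $58,150; Redwood Township $77,550; Upper Zone $145,900; Valley Borough $134,150. Sum = $415,750.
Difference $415,700 − $415,750 = −$50 applied to largest assessed value (Upper Zone): Upper Zone becomes $145,850.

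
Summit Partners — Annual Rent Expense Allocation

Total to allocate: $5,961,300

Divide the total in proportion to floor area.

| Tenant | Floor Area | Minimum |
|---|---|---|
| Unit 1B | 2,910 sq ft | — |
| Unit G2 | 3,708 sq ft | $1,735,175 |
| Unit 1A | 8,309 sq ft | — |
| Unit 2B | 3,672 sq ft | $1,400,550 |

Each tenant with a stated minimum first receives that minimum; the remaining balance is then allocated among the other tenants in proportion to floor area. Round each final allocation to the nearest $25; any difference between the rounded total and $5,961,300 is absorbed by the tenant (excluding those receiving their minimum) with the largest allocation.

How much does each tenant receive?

Minimums first: Unit G2 $1,735,175; Unit 2B $1,400,550. Remaining pool $2,825,575.
Remaining pool split over remaining floor area 11,219: Unit 1B 732,901.62 → $732,900; Unit 1A 2,092,673.38 → $2,092,675.

Unit 1B: $732,900 | Unit G2: $1,735,175 | Unit 1A: $2,092,675 | Unit 2B: $1,400,550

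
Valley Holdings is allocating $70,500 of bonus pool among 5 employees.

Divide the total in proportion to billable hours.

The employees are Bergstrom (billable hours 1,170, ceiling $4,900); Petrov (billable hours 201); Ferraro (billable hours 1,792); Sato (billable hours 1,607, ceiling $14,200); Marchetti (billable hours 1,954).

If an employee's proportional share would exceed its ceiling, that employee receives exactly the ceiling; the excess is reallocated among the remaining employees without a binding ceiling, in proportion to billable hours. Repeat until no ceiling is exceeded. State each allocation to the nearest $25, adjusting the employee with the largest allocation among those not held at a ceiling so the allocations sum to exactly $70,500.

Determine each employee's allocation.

Bergstrom: $4,900 | Petrov: $2,625 | Ferraro: $23,325 | Sato: $14,200 | Marchetti: $25,450

Total billable hours = 6,724.
Pro-rata shares before constraints: Bergstrom 12,267.25; Petrov 2,107.45; Ferraro 18,788.82; Sato 16,849.12; Marchetti 20,487.36.
Cap binds for Bergstrom ($4,900), Sato ($14,200); residual $51,400 reallocated over remaining billable hours 3,947.
Redistributed shares: Petrov 2,617.53 → $2,625; Ferraro 23,336.41 → $23,325; Marchetti 25,446.06 → $25,450.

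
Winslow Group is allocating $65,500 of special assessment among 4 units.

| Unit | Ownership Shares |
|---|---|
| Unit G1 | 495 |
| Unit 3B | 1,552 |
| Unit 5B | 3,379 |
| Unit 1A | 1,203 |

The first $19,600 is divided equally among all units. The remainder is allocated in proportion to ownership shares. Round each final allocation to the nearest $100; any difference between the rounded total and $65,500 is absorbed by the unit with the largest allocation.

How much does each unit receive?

$19,600 shared equally gives $4,900 per unit.
Remainder $45,900 by ownership shares (total 6,629): Unit G1 3,427.44 → $3,400; Unit 3B 10,746.24 → $10,700; Unit 5B 23,396.61 → $23,400; Unit 1A 8,329.72 → $8,300.
Rounding difference +$100 on remainder applied to Unit 5B.
Totals: Unit G1 $4,900 + $3,400 = $8,300; Unit 3B $4,900 + $10,700 = $15,600; Unit 5B $4,900 + $23,500 = $28,400; Unit 1A $4,900 + $8,300 = $13,200.

Unit G1: $8,300 · Unit 3B: $15,600 · Unit 5B: $28,400 · Unit 1A: $13,200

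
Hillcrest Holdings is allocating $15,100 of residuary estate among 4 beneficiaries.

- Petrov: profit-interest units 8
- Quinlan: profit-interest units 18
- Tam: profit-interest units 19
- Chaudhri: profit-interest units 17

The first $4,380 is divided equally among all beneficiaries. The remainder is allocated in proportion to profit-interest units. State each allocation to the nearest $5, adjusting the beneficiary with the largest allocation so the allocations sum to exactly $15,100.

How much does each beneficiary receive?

Petrov: $2,480; Quinlan: $4,205; Tam: $4,380; Chaudhri: $4,035

First tranche $4,380 split equally: $1,095 each.
Remainder $10,720 by profit-interest units (total 62): Petrov 1,383.23 → $1,385; Quinlan 3,112.26 → $3,110; Tam 3,285.16 → $3,285; Chaudhri 2,939.35 → $2,940.
Totals: Petrov $1,095 + $1,385 = $2,480; Quinlan $1,095 + $3,110 = $4,205; Tam $1,095 + $3,285 = $4,380; Chaudhri $1,095 + $2,940 = $4,035.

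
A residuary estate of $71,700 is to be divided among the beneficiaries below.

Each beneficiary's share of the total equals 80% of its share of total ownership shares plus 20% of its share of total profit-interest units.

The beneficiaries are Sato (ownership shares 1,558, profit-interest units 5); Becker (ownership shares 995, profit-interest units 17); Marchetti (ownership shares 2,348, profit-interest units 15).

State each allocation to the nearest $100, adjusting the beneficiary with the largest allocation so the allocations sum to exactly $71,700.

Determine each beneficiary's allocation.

Sato: $20,200; Becker: $18,200; Marchetti: $33,300

Ownership shares total 4,901; profit-interest units total 37.
Blended shares (80% ownership shares + 20% profit-interest units): Sato 0.2813; Becker 0.2543; Marchetti 0.4643.
Raw shares: Sato 20,172.26; Becker 18,233.86; Marchetti 33,293.88.
After rounding ($100): Sato $20,200; Becker $18,200; Marchetti $33,300. Sum = $71,700.
Sum already equals the total — no adjustment.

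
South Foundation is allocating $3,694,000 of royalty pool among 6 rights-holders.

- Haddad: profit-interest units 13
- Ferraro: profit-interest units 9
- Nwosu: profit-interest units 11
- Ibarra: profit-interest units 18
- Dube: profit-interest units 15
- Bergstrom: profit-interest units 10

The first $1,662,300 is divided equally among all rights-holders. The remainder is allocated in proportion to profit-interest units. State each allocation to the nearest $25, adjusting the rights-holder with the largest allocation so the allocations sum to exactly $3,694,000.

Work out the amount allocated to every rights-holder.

Haddad: $624,575 | Ferraro: $517,650 | Nwosu: $571,100 | Ibarra: $758,250 | Dube: $678,050 | Bergstrom: $544,375

Equal tier: $1,662,300 ÷ 6 = $277,050 apiece.
Remainder $2,031,700 by profit-interest units (total 76): Haddad 347,527.63 → $347,525; Ferraro 240,596.05 → $240,600; Nwosu 294,061.84 → $294,050; Ibarra 481,192.11 → $481,200; Dube 400,993.42 → $401,000; Bergstrom 267,328.95 → $267,325.
Totals: Haddad $277,050 + $347,525 = $624,575; Ferraro $277,050 + $240,600 = $517,650; Nwosu $277,050 + $294,050 = $571,100; Ibarra $277,050 + $481,200 = $758,250; Dube $277,050 + $401,000 = $678,050; Bergstrom $277,050 + $267,325 = $544,375.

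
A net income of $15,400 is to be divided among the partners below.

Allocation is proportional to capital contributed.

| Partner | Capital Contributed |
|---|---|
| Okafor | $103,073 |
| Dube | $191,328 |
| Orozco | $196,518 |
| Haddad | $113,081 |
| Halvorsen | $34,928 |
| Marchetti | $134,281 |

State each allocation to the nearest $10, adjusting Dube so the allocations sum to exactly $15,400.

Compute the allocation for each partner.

Okafor: $2,050 | Dube: $3,820 | Orozco: $3,910 | Haddad: $2,250 | Halvorsen: $700 | Marchetti: $2,670

Sum of capital contributed: 773,209.
Proportional shares: Okafor 103,073/773,209 × $15,400 = 2,052.90; Dube 191,328/773,209 × $15,400 = 3,810.68; Orozco 196,518/773,209 × $15,400 = 3,914.05; Haddad 113,081/773,209 × $15,400 = 2,252.23; Halvorsen 34,928/773,209 × $15,400 = 695.66; Marchetti 134,281/773,209 × $15,400 = 2,674.47.
After rounding ($10): Okafor $2,050; Dube $3,810; Orozco $3,910; Haddad $2,250; Halvorsen $700; Marchetti $2,670. Sum = $15,390.
Difference $15,400 − $15,390 = +$10 applied to Dube: Dube becomes $3,820.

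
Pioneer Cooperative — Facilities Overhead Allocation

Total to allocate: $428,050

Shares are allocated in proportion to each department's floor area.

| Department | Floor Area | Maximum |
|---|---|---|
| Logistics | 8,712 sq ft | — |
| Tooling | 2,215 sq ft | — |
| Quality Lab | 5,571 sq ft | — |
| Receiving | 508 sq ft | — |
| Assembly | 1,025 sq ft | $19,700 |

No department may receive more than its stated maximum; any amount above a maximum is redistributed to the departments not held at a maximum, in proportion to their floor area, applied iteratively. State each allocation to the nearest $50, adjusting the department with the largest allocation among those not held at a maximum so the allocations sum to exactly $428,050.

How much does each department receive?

Floor area total: 18,031.
Proportional shares (ignoring caps): Logistics 206,820.01; Tooling 52,583.37; Quality Lab 132,253.70; Receiving 12,059.75; Assembly 24,333.16.
Capped: Assembly ($19,700); remaining pool $408,350 reallocated over remaining floor area 17,006.
Shares after redistribution: Logistics 209,193.53 → $209,200; Tooling 53,186.83 → $53,200; Quality Lab 133,771.48 → $133,750; Receiving 12,198.15 → $12,200.

Logistics: $209,200; Tooling: $53,200; Quality Lab: $133,750; Receiving: $12,200; Assembly: $19,700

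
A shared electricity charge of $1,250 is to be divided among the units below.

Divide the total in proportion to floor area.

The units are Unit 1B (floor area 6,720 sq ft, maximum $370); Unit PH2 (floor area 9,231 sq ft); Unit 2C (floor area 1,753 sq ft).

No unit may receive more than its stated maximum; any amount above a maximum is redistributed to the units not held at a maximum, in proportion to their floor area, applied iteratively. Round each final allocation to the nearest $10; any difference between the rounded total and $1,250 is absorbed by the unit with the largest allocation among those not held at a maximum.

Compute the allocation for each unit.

Unit 1B: $370; Unit PH2: $740; Unit 2C: $140

Combined floor area = 17,704.
Proportional shares (ignoring caps): Unit 1B 474.47; Unit PH2 651.76; Unit 2C 123.77.
Capped: Unit 1B ($370); residual $880 reallocated over remaining floor area 10,984.
Redistributed shares: Unit PH2 739.56 → $740; Unit 2C 140.44 → $140.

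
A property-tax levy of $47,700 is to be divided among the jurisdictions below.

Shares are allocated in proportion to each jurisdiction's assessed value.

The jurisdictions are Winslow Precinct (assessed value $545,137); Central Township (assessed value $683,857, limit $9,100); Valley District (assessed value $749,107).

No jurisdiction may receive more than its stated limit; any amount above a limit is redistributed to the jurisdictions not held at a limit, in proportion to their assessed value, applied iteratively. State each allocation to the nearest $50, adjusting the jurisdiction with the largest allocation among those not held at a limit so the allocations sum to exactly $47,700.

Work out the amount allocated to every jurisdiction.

Sum of assessed value: 1,978,101.
Pro-rata shares before constraints: Winslow Precinct 13,145.45; Central Township 16,490.55; Valley District 18,063.99.
Capped: Central Township ($9,100); remaining pool $38,600 reallocated over remaining assessed value 1,294,244.
Remaining shares: Winslow Precinct 16,258.36 → $16,250; Valley District 22,341.64 → $22,350.

Winslow Precinct: $16,250 | Central Township: $9,100 | Valley District: $22,350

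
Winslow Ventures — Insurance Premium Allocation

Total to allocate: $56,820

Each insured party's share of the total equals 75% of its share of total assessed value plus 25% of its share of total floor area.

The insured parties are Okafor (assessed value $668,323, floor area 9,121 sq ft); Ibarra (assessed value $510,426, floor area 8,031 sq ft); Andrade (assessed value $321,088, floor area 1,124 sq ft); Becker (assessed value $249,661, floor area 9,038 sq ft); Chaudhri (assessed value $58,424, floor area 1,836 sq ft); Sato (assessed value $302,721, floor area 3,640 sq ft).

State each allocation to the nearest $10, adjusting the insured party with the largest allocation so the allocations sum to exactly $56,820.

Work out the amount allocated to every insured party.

Okafor: $17,450 · Ibarra: $13,780 · Andrade: $6,970 · Becker: $8,960 · Chaudhri: $1,970 · Sato: $7,690

Assessed value total 2,110,643; floor area total 32,790.
Blended shares (75% assessed value + 25% floor area): Okafor 0.3070; Ibarra 0.2426; Andrade 0.1227; Becker 0.1576; Chaudhri 0.0348; Sato 0.1353.
Unrounded shares: Okafor 17,445.12; Ibarra 13,784.89; Andrade 6,969.87; Becker 8,956.15; Chaudhri 1,974.99; Sato 7,688.99.
Rounded to nearest $10: Okafor $17,450; Ibarra $13,780; Andrade $6,970; Becker $8,960; Chaudhri $1,970; Sato $7,690. Sum = $56,820.
Rounded total matches; no reconciliation needed.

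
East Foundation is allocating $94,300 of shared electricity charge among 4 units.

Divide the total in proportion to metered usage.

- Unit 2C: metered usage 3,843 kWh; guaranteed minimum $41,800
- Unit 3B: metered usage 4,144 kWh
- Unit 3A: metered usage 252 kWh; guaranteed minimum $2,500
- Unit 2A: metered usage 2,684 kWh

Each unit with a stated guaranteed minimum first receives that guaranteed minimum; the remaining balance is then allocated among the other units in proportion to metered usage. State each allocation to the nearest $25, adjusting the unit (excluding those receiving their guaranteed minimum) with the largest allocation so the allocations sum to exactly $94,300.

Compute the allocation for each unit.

Guaranteed amounts: Unit 2C $41,800; Unit 3A $2,500. Residual $50,000.
Residual split over remaining metered usage 6,828: Unit 3B 30,345.64 → $30,350; Unit 2A 19,654.36 → $19,650.

Unit 2C: $41,800 · Unit 3B: $30,350 · Unit 3A: $2,500 · Unit 2A: $19,650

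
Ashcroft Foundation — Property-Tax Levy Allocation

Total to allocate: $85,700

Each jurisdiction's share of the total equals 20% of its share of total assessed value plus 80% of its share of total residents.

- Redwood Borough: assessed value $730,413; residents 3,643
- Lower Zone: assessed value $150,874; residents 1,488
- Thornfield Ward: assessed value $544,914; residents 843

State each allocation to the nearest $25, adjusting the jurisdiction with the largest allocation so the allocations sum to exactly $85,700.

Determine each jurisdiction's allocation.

Redwood Borough: $50,575 | Lower Zone: $18,900 | Thornfield Ward: $16,225

Assessed value total 1,426,201; residents total 5,974.
Composite weights (20% assessed value + 80% residents): Redwood Borough 0.5903; Lower Zone 0.2204; Thornfield Ward 0.1893.
Unrounded shares: Redwood Borough 50,586.58; Lower Zone 18,890.07; Thornfield Ward 16,223.35.
After rounding ($25): Redwood Borough $50,575; Lower Zone $18,900; Thornfield Ward $16,225. Sum = $85,700.
Rounded total matches; no reconciliation needed.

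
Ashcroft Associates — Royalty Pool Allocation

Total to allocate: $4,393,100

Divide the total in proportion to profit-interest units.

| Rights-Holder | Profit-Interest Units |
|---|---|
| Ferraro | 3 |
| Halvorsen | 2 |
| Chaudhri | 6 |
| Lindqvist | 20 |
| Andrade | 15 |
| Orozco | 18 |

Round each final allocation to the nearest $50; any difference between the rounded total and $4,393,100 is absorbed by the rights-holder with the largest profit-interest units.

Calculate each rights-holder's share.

Ferraro: $205,950; Halvorsen: $137,300; Chaudhri: $411,850; Lindqvist: $1,372,800; Andrade: $1,029,650; Orozco: $1,235,550

Total profit-interest units = 64.
Pro-rata amounts: Ferraro 3/64 × $4,393,100 = 205,926.56; Halvorsen 2/64 × $4,393,100 = 137,284.38; Chaudhri 6/64 × $4,393,100 = 411,853.12; Lindqvist 20/64 × $4,393,100 = 1,372,843.75; Andrade 15/64 × $4,393,100 = 1,029,632.81; Orozco 18/64 × $4,393,100 = 1,235,559.38.
Rounded to nearest $50: Ferraro $205,950; Halvorsen $137,300; Chaudhri $411,850; Lindqvist $1,372,850; Andrade $1,029,650; Orozco $1,235,550. Sum = $4,393,150.
Difference $4,393,100 − $4,393,150 = −$50 applied to largest profit-interest units (Lindqvist): Lindqvist becomes $1,372,800.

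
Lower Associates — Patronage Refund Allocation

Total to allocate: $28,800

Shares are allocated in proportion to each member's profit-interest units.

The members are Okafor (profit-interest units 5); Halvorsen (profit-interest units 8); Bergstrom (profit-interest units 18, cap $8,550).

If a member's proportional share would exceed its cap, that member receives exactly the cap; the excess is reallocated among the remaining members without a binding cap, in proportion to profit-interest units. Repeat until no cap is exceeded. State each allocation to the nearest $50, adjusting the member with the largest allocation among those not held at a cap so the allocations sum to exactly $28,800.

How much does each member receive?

Profit-interest units total: 31.
Proportional shares (ignoring caps): Okafor 4,645.16; Halvorsen 7,432.26; Bergstrom 16,722.58.
Cap binds for Bergstrom ($8,550); remaining pool $20,250 reallocated over remaining profit-interest units 13.
Shares after redistribution: Okafor 7,788.46 → $7,800; Halvorsen 12,461.54 → $12,450.

Okafor: $7,800 · Halvorsen: $12,450 · Bergstrom: $8,550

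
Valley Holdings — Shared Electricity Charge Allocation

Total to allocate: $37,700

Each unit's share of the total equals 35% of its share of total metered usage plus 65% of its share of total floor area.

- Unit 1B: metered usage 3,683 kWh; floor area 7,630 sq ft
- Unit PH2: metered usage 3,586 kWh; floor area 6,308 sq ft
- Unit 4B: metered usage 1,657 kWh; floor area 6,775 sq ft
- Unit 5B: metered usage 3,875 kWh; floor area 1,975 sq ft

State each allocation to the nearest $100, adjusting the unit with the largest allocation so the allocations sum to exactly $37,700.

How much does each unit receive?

Totals — metered usage 12,801, floor area 22,688.
Composite weights (35% metered usage + 65% floor area): Unit 1B 0.3193; Unit PH2 0.2788; Unit 4B 0.2394; Unit 5B 0.1625.
Raw shares: Unit 1B 12,037.42; Unit PH2 10,509.56; Unit 4B 9,025.59; Unit 5B 6,127.44.
After rounding ($100): Unit 1B $12,000; Unit PH2 $10,500; Unit 4B $9,000; Unit 5B $6,100. Sum = $37,600.
Difference $37,700 − $37,600 = +$100 applied to largest allocation (Unit 1B): Unit 1B becomes $12,100.

Unit 1B: $12,100 | Unit PH2: $10,500 | Unit 4B: $9,000 | Unit 5B: $6,100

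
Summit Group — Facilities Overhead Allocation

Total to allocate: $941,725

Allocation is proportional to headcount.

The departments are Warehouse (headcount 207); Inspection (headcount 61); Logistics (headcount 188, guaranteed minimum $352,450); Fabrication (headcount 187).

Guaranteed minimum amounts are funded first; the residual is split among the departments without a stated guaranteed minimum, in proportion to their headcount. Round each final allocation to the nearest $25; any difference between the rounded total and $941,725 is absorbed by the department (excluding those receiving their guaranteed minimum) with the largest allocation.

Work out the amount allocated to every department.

Warehouse: $268,100 | Inspection: $79,000 | Logistics: $352,450 | Fabrication: $242,175

Minimums first: Logistics $352,450. Residual $589,275.
Residual split over remaining headcount 455: Warehouse 268,087.75 → $268,100; Inspection 79,001.70 → $79,000; Fabrication 242,185.55 → $242,175.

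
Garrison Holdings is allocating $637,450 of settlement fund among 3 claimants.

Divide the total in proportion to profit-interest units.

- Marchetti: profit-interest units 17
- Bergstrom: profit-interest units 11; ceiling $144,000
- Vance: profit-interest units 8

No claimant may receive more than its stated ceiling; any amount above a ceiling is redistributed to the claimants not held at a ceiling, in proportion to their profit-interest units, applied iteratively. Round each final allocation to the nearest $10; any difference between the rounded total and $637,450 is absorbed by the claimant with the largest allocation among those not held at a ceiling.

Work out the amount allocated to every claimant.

Marchetti: $335,550 | Bergstrom: $144,000 | Vance: $157,900

Total profit-interest units = 36.
Pro-rata shares before constraints: Marchetti 301,018.06; Bergstrom 194,776.39; Vance 141,655.56.
Capped: Bergstrom ($144,000); remaining pool $493,450 reallocated over remaining profit-interest units 25.
Remaining shares: Marchetti 335,546.00 → $335,550; Vance 157,904.00 → $157,900.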